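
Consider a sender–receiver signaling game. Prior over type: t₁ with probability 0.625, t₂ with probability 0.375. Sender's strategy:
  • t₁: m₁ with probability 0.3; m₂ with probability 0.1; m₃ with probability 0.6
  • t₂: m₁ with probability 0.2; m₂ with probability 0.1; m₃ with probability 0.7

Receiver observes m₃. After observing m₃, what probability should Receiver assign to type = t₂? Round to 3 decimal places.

0.412

P(m₃) = 0.625·0.6 + 0.375·0.7 = 0.6375
P(t₂ | m₃) = (0.375·0.7) / 0.6375 = 0.2625 / 0.6375 = 0.411765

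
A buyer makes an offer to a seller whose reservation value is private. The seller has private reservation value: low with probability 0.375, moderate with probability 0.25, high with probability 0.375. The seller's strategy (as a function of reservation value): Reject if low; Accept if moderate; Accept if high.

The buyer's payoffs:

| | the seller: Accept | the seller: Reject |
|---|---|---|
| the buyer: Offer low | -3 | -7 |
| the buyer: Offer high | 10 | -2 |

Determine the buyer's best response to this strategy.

E[Offer low] = 0.375·(-7) + 0.25·(-3) + 0.375·(-3) = -4.5
E[Offer high] = 0.375·(-2) + 0.25·(10) + 0.375·(10) = 5.5
Best response: Offer high (5.5 is the largest).

Offer high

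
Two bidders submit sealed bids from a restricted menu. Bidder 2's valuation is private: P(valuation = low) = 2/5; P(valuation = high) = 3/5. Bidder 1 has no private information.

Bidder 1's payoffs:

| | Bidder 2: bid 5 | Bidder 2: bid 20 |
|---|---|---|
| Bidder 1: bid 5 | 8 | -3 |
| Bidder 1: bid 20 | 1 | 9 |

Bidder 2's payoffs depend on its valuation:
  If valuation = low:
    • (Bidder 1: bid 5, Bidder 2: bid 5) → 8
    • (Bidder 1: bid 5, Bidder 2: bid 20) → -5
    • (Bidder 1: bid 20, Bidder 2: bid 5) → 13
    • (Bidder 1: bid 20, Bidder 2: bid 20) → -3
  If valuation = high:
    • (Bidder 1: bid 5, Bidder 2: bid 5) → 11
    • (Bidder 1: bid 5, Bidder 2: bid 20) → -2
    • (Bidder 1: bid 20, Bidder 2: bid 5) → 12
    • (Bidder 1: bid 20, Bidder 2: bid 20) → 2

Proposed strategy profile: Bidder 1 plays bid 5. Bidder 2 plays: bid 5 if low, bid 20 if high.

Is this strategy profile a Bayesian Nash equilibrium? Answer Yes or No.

Bidder 1 plays bid 5: E[bid 5] = 2/5·(8) + 3/5·(-3) = 7/5; E[bid 20] = 29/5. Not best-responding. ✗
Bidder 2 (valuation low), facing bid 5: bid 5 gives 8, bid 20 gives -5. Proposed bid 5 is best. ✓
Bidder 2 (valuation high), facing bid 5: bid 5 gives 11, bid 20 gives -2. Proposed bid 20 is not best — profitable deviation exists. ✗

No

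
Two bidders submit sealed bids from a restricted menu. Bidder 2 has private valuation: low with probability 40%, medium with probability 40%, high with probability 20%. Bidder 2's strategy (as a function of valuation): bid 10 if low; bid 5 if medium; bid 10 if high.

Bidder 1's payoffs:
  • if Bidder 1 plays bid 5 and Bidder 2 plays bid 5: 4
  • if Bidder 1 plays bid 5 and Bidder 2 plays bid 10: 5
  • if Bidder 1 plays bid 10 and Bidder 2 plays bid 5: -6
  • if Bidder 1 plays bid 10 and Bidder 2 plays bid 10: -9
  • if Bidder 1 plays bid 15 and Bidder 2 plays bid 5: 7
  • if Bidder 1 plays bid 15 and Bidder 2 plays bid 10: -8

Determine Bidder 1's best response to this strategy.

bid 5

Compute Bidder 1's expected payoff for each action, taking the expectation over Bidder 2's type.
E[bid 5] = 0.4·(5) + 0.4·(4) + 0.2·(5) = 4.6
E[bid 10] = 0.4·(-9) + 0.4·(-6) + 0.2·(-9) = -7.8
E[bid 15] = 0.4·(-8) + 0.4·(7) + 0.2·(-8) = -2
Best response: bid 5 (4.6 is the largest).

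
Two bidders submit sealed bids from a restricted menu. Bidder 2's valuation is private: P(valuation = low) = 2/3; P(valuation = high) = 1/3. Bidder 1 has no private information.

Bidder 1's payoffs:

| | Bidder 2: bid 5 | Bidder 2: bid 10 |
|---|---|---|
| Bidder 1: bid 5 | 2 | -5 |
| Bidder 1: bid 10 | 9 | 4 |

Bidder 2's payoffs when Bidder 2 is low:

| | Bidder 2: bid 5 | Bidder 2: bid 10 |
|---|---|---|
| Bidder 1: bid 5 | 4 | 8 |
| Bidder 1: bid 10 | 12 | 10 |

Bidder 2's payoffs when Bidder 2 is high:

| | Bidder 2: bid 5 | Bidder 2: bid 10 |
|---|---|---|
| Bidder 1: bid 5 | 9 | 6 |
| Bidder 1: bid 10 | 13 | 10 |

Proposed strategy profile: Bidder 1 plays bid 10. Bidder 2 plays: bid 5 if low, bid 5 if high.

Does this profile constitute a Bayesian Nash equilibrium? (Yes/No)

Yes

Bidder 1 plays bid 10: E[bid 10] = 2/3·(9) + 1/3·(9) = 9; E[bid 5] = 2. Best-responding. ✓
Bidder 2 (valuation low), facing bid 10: bid 5 gives 12, bid 10 gives 10. Proposed bid 5 is best. ✓
Bidder 2 (valuation high), facing bid 10: bid 5 gives 13, bid 10 gives 10. Proposed bid 5 is best. ✓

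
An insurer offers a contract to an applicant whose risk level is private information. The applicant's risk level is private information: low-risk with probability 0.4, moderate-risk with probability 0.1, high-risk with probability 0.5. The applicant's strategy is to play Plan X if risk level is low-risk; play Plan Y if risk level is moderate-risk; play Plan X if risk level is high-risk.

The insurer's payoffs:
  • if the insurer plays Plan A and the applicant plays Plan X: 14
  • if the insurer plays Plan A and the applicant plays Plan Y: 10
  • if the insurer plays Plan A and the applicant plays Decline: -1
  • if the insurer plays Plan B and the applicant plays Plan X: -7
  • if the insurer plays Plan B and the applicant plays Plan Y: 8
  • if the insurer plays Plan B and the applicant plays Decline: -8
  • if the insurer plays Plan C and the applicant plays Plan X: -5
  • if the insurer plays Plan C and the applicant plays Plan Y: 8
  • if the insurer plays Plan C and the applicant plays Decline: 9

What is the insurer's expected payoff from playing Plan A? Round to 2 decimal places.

13.60

E[Plan A] = 0.4·14 + 0.1·10 + 0.5·14 = 5.6 + 1 + 7 = 13.6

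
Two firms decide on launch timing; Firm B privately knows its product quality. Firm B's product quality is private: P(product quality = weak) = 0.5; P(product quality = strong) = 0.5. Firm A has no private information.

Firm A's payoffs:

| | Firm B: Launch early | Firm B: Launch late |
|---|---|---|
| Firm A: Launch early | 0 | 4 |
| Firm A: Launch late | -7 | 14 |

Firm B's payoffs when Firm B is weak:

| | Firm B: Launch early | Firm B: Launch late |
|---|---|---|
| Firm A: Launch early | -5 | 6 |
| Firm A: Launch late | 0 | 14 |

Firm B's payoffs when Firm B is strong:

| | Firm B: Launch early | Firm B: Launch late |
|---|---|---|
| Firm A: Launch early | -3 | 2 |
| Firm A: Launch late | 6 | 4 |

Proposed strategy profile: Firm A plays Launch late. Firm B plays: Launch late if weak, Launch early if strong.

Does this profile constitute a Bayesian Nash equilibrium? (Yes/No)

Firm A plays Launch late: E[Launch late] = 0.5·(14) + 0.5·(-7) = 3.5; E[Launch early] = 2. Best-responding. ✓
Firm B (product quality weak), facing Launch late: Launch early gives 0, Launch late gives 14. Proposed Launch late is best. ✓
Firm B (product quality strong), facing Launch late: Launch early gives 6, Launch late gives 4. Proposed Launch early is best. ✓

Yes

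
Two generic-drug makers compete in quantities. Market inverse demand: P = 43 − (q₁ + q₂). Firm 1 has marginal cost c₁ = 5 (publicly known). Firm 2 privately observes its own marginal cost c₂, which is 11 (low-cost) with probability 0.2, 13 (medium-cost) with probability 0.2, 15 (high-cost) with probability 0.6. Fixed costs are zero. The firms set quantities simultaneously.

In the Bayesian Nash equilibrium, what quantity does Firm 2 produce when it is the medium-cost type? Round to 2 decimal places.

Type-c best response for Firm 2: q₂(c) = (43 − c)/2 − q₁/2.
Firm 1 maximizes expected profit; its first-order condition is 43 − 2q₁ − E[q₂] − 5 = 0.
Substituting E[q₂] and solving: E[c₂] = 13.8, so q₁ = (43 − 2·5 + 13.8)/3 = 15.6.
q₂(medium-cost) = (43 − 13 − 15.6)/2 = 7.2.

7.20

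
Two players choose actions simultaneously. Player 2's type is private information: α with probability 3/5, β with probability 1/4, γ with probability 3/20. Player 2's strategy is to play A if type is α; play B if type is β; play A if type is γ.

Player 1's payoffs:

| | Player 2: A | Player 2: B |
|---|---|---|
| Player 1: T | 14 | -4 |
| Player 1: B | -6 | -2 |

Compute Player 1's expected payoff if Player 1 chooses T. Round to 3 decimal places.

E[T] = 3/5·14 + 1/4·(-4) + 3/20·14 = 42/5 + (-1) + 21/10 = 19/2

9.500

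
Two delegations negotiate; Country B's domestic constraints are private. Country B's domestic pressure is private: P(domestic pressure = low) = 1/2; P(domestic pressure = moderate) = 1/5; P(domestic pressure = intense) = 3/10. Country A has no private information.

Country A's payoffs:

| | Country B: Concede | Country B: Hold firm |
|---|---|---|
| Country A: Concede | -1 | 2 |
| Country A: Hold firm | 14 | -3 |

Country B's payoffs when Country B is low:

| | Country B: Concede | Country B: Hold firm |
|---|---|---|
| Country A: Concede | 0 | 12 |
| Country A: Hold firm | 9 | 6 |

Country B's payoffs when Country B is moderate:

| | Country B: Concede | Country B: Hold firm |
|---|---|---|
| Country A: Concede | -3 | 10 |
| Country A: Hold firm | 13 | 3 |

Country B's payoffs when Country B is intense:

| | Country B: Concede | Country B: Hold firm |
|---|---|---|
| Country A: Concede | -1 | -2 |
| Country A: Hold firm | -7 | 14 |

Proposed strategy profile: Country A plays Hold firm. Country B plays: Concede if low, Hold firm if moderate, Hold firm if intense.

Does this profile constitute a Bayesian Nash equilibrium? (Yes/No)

A profile is a BNE iff every type of every player is best-responding given beliefs about the other side.
Country A plays Hold firm: E[Hold firm] = 1/2·(14) + 1/5·(-3) + 3/10·(-3) = 11/2; E[Concede] = 1/2. Best-responding. ✓
Country B (domestic pressure low), facing Hold firm: Concede gives 9, Hold firm gives 6. Proposed Concede is best. ✓
Country B (domestic pressure moderate), facing Hold firm: Concede gives 13, Hold firm gives 3. Proposed Hold firm is not best — profitable deviation exists. ✗
Country B (domestic pressure intense), facing Hold firm: Concede gives -7, Hold firm gives 14. Proposed Hold firm is best. ✓

No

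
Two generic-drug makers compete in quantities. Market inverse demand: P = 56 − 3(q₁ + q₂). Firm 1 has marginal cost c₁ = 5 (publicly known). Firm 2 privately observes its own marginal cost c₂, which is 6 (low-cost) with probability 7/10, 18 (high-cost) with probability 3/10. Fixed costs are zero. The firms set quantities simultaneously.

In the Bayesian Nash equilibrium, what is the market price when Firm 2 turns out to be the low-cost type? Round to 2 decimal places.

21.73

Type-c best response for Firm 2: q₂(c) = (56 − c)/6 − q₁/2.
Firm 1 maximizes expected profit; its first-order condition is 56 − 6q₁ − 3E[q₂] − 5 = 0.
Substituting E[q₂] and solving: E[c₂] = 9.6, so q₁ = (56 − 2·5 + 9.6)/9 = 6.17778.
q₂(low-cost) = 5.24444, so P = 56 − 3·(6.17778 + 5.24444) = 21.7333.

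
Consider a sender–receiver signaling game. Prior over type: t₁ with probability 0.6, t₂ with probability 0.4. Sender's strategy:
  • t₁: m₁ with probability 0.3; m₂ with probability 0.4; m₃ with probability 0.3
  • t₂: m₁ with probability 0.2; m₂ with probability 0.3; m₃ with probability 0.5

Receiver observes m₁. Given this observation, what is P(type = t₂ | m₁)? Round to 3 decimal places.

0.308

P(m₁) = 0.6·0.3 + 0.4·0.2 = 0.26
P(t₂ | m₁) = (0.4·0.2) / 0.26 = 0.08 / 0.26 = 0.307692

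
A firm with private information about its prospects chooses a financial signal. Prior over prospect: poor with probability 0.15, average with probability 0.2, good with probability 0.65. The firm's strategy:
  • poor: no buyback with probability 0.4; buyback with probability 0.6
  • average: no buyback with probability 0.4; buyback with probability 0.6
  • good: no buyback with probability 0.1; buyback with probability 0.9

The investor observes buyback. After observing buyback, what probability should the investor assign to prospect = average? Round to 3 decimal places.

P(buyback) = 0.15·0.6 + 0.2·0.6 + 0.65·0.9 = 0.795
P(average | buyback) = (0.2·0.6) / 0.795 = 0.12 / 0.795 = 0.150943

0.151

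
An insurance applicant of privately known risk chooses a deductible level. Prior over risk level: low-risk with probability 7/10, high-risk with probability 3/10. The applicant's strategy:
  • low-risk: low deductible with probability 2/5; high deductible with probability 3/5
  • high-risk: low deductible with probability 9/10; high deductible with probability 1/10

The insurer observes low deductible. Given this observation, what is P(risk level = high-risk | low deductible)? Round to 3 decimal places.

0.491

Apply Bayes' rule using the sender's strategy as the likelihood.
P(low deductible) = (7/10)·(2/5) + (3/10)·(9/10) = 11/20
P(high-risk | low deductible) = ((3/10)·(9/10)) / (11/20) = (27/100) / (11/20) = 27/55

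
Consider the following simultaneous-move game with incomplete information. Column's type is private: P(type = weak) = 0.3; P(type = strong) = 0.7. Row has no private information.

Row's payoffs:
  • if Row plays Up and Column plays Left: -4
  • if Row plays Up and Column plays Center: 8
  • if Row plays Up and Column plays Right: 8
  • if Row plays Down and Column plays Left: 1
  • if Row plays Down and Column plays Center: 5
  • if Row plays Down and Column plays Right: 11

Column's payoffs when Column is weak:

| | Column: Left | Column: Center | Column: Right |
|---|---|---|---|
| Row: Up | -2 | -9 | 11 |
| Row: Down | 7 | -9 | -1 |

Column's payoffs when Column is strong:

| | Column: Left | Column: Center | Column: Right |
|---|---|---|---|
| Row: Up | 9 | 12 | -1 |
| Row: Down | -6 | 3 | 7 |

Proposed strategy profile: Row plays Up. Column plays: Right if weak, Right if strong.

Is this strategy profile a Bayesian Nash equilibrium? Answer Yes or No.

A profile is a BNE iff every type of every player is best-responding given beliefs about the other side.
Row plays Up: E[Up] = 0.3·(8) + 0.7·(8) = 8; E[Down] = 11. Not best-responding. ✗
Column (type weak), facing Up: Left gives -2, Center gives -9, Right gives 11. Proposed Right is best. ✓
Column (type strong), facing Up: Left gives 9, Center gives 12, Right gives -1. Proposed Right is not best — profitable deviation exists. ✗

No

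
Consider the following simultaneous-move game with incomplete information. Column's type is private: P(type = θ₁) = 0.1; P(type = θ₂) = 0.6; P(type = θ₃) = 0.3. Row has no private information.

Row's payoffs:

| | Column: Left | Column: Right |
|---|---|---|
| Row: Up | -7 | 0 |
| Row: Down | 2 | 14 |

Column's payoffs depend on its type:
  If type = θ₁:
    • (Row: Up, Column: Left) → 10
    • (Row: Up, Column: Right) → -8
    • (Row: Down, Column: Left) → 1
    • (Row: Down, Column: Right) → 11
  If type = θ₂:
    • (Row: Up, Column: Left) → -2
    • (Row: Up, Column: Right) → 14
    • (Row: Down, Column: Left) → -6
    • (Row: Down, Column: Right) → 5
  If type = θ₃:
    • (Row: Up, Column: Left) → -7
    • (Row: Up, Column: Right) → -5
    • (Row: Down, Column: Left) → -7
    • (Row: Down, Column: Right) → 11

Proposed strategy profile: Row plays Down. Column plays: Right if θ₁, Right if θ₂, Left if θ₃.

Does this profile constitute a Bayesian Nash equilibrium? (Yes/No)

No

Row plays Down: E[Down] = 0.1·(14) + 0.6·(14) + 0.3·(2) = 10.4; E[Up] = -2.1. Best-responding. ✓
Column (type θ₁), facing Down: Left gives 1, Right gives 11. Proposed Right is best. ✓
Column (type θ₂), facing Down: Left gives -6, Right gives 5. Proposed Right is best. ✓
Column (type θ₃), facing Down: Left gives -7, Right gives 11. Proposed Left is not best — profitable deviation exists. ✗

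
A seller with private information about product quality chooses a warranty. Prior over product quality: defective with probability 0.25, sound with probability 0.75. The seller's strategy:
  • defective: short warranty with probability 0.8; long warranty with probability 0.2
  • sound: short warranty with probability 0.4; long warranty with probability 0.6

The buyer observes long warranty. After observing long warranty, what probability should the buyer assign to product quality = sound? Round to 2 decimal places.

0.90

Apply Bayes' rule using the sender's strategy as the likelihood.
P(long warranty) = 0.25·0.2 + 0.75·0.6 = 0.5
P(sound | long warranty) = (0.75·0.6) / 0.5 = 0.45 / 0.5 = 0.9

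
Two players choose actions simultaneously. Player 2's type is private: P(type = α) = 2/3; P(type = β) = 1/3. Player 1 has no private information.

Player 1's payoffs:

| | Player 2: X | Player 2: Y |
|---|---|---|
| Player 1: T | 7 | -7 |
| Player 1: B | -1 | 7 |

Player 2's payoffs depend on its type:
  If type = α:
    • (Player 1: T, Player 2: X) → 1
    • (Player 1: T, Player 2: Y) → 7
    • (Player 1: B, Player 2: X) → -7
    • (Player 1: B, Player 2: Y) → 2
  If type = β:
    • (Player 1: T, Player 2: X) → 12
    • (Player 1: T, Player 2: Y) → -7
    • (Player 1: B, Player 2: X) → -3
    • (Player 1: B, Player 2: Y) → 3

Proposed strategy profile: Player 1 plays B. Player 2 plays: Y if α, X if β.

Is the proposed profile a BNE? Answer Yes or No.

A profile is a BNE iff every type of every player is best-responding given beliefs about the other side.
Player 1 plays B: E[B] = 2/3·(7) + 1/3·(-1) = 13/3; E[T] = -7/3. Best-responding. ✓
Player 2 (type α), facing B: X gives -7, Y gives 2. Proposed Y is best. ✓
Player 2 (type β), facing B: X gives -3, Y gives 3. Proposed X is not best — profitable deviation exists. ✗

No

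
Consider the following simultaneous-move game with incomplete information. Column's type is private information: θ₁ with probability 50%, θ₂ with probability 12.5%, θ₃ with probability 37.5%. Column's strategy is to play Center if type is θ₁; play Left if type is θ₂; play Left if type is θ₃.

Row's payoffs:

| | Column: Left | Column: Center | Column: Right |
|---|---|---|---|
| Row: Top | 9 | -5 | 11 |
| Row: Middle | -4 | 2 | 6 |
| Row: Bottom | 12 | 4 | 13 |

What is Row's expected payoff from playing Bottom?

E[Bottom] = 0.5·4 + 0.125·12 + 0.375·12 = 2 + 1.5 + 4.5 = 8

8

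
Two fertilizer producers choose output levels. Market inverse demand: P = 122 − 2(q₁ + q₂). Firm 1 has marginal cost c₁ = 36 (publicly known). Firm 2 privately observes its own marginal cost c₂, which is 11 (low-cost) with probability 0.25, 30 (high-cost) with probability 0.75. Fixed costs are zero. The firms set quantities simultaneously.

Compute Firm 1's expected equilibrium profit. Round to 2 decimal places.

Firm 2 with cost c maximizes (122 − 2(q₁+q₂) − c)·q₂, giving q₂(c) = (122 − c − 2q₁)/4.
E[c₂] = 0.25·11 + 0.75·30 = 25.25
Firm 1's FOC against E[q₂] yields q₁ = (122 − 2·36 + E[c₂])/6 = (122 − 72 + 25.25)/6 = 12.5417.
E[P] = 122 − 2·(q₁ + E[q₂]) = 61.0833; Firm 1's expected profit = (E[P] − 36)·q₁ = (61.0833 − 36)·12.5417 = 314.587.

314.59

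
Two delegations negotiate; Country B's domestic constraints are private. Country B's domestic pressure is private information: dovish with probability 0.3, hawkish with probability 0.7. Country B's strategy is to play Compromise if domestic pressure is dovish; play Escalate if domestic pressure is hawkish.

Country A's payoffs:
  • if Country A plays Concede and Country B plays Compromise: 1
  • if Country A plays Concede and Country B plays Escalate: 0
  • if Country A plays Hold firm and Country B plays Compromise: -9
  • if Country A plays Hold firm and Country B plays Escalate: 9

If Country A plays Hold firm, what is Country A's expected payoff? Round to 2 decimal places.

3.60

E[Hold firm] = 0.3·(-9) + 0.7·9 = (-2.7) + 6.3 = 3.6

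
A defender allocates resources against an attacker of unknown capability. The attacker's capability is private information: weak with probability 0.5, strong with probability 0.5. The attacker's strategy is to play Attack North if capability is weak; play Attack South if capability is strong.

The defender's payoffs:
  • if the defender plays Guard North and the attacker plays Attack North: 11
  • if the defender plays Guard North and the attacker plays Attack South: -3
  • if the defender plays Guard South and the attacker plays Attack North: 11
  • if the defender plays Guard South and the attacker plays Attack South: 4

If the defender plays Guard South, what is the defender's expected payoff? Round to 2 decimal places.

7.50

Take the expectation over the attacker's capability, weighting each type's action by its prior probability.
E[Guard South] = 0.5·11 + 0.5·4 = 5.5 + 2 = 7.5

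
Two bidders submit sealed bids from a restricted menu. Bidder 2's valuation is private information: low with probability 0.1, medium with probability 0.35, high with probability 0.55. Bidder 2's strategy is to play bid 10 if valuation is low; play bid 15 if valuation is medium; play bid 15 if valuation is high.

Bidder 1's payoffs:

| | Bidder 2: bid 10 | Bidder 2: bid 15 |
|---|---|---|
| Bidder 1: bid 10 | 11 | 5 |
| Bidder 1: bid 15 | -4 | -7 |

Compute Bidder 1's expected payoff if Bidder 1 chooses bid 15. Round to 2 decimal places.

Take the expectation over Bidder 2's valuation, weighting each type's action by its prior probability.
E[bid 15] = 0.1·(-4) + 0.35·(-7) + 0.55·(-7) = (-0.4) + (-2.45) + (-3.85) = -6.7

-6.70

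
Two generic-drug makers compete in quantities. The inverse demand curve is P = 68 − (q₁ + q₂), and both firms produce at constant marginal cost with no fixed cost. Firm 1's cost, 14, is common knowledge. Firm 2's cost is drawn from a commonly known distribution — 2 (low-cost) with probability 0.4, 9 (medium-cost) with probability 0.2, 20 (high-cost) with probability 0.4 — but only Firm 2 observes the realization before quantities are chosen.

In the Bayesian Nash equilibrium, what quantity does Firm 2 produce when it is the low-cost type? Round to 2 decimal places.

Type-c best response for Firm 2: q₂(c) = (68 − c)/2 − q₁/2.
Firm 1 maximizes expected profit; its first-order condition is 68 − 2q₁ − E[q₂] − 14 = 0.
Substituting E[q₂] and solving: E[c₂] = 10.6, so q₁ = (68 − 2·14 + 10.6)/3 = 16.8667.
q₂(low-cost) = (68 − 2 − 16.8667)/2 = 24.5667.

24.57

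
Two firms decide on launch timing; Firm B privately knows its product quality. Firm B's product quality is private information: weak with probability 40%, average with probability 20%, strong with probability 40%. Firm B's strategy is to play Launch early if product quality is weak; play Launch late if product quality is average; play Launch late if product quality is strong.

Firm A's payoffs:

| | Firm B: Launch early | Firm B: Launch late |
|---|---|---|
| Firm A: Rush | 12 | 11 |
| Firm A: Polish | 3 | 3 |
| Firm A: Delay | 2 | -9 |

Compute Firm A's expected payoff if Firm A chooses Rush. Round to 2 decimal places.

11.40

E[Rush] = 0.4·12 + 0.2·11 + 0.4·11 = 4.8 + 2.2 + 4.4 = 11.4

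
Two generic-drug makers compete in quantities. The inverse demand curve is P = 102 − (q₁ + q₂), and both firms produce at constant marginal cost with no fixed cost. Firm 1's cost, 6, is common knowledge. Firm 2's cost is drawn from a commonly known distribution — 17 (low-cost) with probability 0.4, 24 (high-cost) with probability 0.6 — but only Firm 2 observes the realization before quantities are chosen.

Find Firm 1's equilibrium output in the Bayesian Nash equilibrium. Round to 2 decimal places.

37.07

Each type of Firm 2 best-responds to q₁; Firm 1 best-responds to the expected q₂ over Firm 2's types.
Firm 2 with cost c maximizes (102 − (q₁+q₂) − c)·q₂, giving q₂(c) = (102 − c − q₁)/2.
E[c₂] = 0.4·17 + 0.6·24 = 21.2
Firm 1's FOC against E[q₂] yields q₁ = (102 − 2·6 + E[c₂])/3 = (102 − 12 + 21.2)/3 = 37.0667.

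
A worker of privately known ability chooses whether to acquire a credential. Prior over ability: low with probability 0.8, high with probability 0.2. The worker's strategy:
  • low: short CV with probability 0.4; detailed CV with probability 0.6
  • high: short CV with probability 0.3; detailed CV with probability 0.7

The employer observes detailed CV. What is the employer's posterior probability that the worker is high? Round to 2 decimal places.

Apply Bayes' rule using the sender's strategy as the likelihood.
P(detailed CV) = 0.8·0.6 + 0.2·0.7 = 0.62
P(high | detailed CV) = (0.2·0.7) / 0.62 = 0.14 / 0.62 = 0.225806

0.23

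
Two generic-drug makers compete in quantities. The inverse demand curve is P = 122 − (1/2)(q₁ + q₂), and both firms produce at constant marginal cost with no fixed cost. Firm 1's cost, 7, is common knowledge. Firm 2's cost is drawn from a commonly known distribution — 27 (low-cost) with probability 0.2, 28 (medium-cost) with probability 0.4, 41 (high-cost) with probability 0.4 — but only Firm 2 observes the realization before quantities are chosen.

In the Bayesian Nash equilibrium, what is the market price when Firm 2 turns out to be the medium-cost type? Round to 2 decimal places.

51.50

Type-c best response for Firm 2: q₂(c) = (122 − c) − q₁/2.
Firm 1 maximizes expected profit; its first-order condition is 122 − q₁ − (1/2)E[q₂] − 7 = 0.
Substituting E[q₂] and solving: E[c₂] = 33, so q₁ = (122 − 2·7 + 33)/(3/2) = 94.
q₂(medium-cost) = 47, so P = 122 − (1/2)·(94 + 47) = 51.5.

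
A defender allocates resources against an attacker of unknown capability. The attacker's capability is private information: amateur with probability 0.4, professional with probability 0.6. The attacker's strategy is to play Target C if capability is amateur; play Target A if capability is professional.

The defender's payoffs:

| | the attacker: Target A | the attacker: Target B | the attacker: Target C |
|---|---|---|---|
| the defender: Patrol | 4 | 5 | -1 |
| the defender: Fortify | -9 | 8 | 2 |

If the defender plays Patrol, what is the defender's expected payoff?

2

Take the expectation over the attacker's capability, weighting each type's action by its prior probability.
E[Patrol] = 0.4·(-1) + 0.6·4 = (-0.4) + 2.4 = 2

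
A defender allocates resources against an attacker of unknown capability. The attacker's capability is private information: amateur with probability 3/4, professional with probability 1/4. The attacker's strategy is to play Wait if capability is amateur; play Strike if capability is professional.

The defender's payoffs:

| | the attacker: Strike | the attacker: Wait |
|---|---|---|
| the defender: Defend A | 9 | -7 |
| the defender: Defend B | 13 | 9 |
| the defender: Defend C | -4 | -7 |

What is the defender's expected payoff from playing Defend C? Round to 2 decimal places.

Take the expectation over the attacker's capability, weighting each type's action by its prior probability.
E[Defend C] = 3/4·(-7) + 1/4·(-4) = (-21/4) + (-1) = -25/4

-6.25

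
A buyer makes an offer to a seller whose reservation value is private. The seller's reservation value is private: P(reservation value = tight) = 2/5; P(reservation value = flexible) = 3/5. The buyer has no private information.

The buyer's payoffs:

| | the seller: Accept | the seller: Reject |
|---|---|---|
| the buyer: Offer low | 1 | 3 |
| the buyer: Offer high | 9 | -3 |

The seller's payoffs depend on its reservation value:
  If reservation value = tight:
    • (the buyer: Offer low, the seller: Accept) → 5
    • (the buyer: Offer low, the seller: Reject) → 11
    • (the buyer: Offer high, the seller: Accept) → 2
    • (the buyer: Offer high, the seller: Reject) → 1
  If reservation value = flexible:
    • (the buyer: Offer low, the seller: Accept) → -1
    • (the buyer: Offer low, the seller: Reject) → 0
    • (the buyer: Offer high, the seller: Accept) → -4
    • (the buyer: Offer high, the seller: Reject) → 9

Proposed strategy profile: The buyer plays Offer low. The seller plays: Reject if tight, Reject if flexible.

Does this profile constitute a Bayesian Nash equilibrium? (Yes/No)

The buyer plays Offer low: E[Offer low] = 2/5·(3) + 3/5·(3) = 3; E[Offer high] = -3. Best-responding. ✓
The seller (reservation value tight), facing Offer low: Accept gives 5, Reject gives 11. Proposed Reject is best. ✓
The seller (reservation value flexible), facing Offer low: Accept gives -1, Reject gives 0. Proposed Reject is best. ✓

Yes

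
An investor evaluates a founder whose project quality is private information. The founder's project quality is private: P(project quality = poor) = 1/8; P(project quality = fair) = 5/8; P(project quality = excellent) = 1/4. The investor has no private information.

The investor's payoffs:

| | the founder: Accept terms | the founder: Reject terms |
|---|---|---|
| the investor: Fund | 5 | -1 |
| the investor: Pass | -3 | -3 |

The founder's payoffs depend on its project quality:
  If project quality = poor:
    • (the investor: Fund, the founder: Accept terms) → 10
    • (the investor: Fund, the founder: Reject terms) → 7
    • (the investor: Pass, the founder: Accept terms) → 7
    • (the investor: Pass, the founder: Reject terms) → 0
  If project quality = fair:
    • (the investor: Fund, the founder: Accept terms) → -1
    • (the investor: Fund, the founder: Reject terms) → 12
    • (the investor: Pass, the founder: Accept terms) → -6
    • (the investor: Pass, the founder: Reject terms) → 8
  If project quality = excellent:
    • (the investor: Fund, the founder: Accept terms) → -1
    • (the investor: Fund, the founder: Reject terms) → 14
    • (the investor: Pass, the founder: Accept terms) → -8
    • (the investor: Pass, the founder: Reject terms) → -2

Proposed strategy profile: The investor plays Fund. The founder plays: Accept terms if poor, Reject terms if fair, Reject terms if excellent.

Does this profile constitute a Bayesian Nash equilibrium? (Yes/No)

Yes

The investor plays Fund: E[Fund] = 1/8·(5) + 5/8·(-1) + 1/4·(-1) = -1/4; E[Pass] = -3. Best-responding. ✓
The founder (project quality poor), facing Fund: Accept terms gives 10, Reject terms gives 7. Proposed Accept terms is best. ✓
The founder (project quality fair), facing Fund: Accept terms gives -1, Reject terms gives 12. Proposed Reject terms is best. ✓
The founder (project quality excellent), facing Fund: Accept terms gives -1, Reject terms gives 14. Proposed Reject terms is best. ✓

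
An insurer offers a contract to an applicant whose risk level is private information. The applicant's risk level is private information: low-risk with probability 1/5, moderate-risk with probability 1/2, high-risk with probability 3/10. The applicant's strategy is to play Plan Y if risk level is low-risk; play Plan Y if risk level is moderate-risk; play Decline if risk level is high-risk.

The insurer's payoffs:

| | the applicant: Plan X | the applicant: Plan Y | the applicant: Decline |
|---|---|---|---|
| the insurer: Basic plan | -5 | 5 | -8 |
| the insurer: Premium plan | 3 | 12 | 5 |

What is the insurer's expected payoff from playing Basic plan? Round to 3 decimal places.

1.100

E[Basic plan] = 1/5·5 + 1/2·5 + 3/10·(-8) = 1 + 5/2 + (-12/5) = 11/10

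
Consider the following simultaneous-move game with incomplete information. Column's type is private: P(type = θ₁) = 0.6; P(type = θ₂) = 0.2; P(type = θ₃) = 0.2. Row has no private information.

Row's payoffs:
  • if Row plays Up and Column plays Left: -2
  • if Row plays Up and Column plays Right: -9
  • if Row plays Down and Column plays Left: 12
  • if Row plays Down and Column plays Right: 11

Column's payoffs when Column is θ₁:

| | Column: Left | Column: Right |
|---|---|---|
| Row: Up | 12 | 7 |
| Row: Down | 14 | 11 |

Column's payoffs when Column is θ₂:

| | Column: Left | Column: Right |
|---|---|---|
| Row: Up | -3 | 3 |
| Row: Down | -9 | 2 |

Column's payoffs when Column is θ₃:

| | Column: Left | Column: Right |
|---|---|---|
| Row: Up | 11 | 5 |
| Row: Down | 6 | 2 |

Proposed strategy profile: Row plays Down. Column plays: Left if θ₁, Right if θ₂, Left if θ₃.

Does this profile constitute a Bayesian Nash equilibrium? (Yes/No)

Yes

Row plays Down: E[Down] = 0.6·(12) + 0.2·(11) + 0.2·(12) = 11.8; E[Up] = -3.4. Best-responding. ✓
Column (type θ₁), facing Down: Left gives 14, Right gives 11. Proposed Left is best. ✓
Column (type θ₂), facing Down: Left gives -9, Right gives 2. Proposed Right is best. ✓
Column (type θ₃), facing Down: Left gives 6, Right gives 2. Proposed Left is best. ✓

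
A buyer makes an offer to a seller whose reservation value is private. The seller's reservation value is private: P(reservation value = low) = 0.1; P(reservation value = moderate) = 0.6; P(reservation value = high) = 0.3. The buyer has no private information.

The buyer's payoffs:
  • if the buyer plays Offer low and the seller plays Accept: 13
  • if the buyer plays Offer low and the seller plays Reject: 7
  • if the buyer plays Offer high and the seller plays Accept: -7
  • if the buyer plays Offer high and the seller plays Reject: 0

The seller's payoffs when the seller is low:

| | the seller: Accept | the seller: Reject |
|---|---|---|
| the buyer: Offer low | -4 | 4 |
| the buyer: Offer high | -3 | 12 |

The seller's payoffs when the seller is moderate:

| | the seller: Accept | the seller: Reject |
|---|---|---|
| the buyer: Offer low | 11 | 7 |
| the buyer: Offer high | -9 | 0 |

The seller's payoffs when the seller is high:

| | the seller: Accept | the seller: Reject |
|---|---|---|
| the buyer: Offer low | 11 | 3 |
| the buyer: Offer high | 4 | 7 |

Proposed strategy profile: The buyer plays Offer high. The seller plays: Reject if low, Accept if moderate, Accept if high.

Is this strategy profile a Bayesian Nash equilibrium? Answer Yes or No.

The buyer plays Offer high: E[Offer high] = 0.1·(0) + 0.6·(-7) + 0.3·(-7) = -6.3; E[Offer low] = 12.4. Not best-responding. ✗
The seller (reservation value low), facing Offer high: Accept gives -3, Reject gives 12. Proposed Reject is best. ✓
The seller (reservation value moderate), facing Offer high: Accept gives -9, Reject gives 0. Proposed Accept is not best — profitable deviation exists. ✗
The seller (reservation value high), facing Offer high: Accept gives 4, Reject gives 7. Proposed Accept is not best — profitable deviation exists. ✗

No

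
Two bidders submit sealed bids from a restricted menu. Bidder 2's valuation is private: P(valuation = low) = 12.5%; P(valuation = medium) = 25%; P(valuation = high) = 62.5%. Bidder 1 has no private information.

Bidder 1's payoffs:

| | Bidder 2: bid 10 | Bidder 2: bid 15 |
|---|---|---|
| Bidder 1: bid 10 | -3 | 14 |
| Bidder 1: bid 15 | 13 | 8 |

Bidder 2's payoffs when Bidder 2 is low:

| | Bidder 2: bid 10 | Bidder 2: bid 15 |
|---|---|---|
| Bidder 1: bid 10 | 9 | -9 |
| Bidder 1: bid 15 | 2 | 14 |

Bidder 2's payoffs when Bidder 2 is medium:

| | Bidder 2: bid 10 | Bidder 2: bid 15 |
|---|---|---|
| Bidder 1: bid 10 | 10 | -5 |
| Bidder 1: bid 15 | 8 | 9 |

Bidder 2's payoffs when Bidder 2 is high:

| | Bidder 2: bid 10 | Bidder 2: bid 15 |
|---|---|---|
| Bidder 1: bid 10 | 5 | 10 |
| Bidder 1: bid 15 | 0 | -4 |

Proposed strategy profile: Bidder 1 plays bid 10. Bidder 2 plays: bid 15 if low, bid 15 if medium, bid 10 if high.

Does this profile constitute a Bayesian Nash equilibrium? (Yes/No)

A profile is a BNE iff every type of every player is best-responding given beliefs about the other side.
Bidder 1 plays bid 10: E[bid 10] = 0.125·(14) + 0.25·(14) + 0.625·(-3) = 3.375; E[bid 15] = 11.125. Not best-responding. ✗
Bidder 2 (valuation low), facing bid 10: bid 10 gives 9, bid 15 gives -9. Proposed bid 15 is not best — profitable deviation exists. ✗
Bidder 2 (valuation medium), facing bid 10: bid 10 gives 10, bid 15 gives -5. Proposed bid 15 is not best — profitable deviation exists. ✗
Bidder 2 (valuation high), facing bid 10: bid 10 gives 5, bid 15 gives 10. Proposed bid 10 is not best — profitable deviation exists. ✗

No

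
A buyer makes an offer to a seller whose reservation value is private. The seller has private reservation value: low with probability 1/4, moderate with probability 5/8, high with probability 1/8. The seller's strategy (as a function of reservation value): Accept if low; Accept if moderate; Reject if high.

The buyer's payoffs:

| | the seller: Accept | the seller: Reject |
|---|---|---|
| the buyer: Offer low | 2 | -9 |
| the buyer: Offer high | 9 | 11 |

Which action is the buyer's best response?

Offer high

E[Offer low] = 1/4·(2) + 5/8·(2) + 1/8·(-9) = 5/8
E[Offer high] = 1/4·(9) + 5/8·(9) + 1/8·(11) = 37/4
Best response: Offer high (37/4 is the largest).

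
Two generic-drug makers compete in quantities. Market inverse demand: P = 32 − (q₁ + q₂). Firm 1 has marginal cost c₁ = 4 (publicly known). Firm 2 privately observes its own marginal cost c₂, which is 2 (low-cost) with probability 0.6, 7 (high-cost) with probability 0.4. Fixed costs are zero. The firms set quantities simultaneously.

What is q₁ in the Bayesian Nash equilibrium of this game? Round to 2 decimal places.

Firm 2 with cost c maximizes (32 − (q₁+q₂) − c)·q₂, giving q₂(c) = (32 − c − q₁)/2.
E[c₂] = 0.6·2 + 0.4·7 = 4
Firm 1's FOC against E[q₂] yields q₁ = (32 − 2·4 + E[c₂])/3 = (32 − 8 + 4)/3 = 9.33333.

9.33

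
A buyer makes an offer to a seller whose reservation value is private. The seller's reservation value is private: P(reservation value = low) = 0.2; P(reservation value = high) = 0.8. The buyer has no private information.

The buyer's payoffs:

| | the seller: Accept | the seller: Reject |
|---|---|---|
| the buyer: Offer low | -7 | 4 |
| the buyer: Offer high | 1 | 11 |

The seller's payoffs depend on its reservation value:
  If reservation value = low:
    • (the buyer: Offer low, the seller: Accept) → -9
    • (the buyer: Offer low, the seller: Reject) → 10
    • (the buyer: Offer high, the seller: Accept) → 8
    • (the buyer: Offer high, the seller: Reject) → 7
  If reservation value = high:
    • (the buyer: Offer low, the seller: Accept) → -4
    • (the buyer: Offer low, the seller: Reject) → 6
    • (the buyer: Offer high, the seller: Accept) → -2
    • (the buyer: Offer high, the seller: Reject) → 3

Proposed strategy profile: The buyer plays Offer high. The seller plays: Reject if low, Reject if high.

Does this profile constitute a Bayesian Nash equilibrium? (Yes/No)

No

A profile is a BNE iff every type of every player is best-responding given beliefs about the other side.
The buyer plays Offer high: E[Offer high] = 0.2·(11) + 0.8·(11) = 11; E[Offer low] = 4. Best-responding. ✓
The seller (reservation value low), facing Offer high: Accept gives 8, Reject gives 7. Proposed Reject is not best — profitable deviation exists. ✗
The seller (reservation value high), facing Offer high: Accept gives -2, Reject gives 3. Proposed Reject is best. ✓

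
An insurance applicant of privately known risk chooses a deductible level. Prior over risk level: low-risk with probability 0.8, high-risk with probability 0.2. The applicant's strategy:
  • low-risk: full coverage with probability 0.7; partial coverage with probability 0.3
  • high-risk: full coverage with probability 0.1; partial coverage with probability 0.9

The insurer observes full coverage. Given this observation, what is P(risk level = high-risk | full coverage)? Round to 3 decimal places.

0.034

P(full coverage) = 0.8·0.7 + 0.2·0.1 = 0.58
P(high-risk | full coverage) = (0.2·0.1) / 0.58 = 0.02 / 0.58 = 0.0344828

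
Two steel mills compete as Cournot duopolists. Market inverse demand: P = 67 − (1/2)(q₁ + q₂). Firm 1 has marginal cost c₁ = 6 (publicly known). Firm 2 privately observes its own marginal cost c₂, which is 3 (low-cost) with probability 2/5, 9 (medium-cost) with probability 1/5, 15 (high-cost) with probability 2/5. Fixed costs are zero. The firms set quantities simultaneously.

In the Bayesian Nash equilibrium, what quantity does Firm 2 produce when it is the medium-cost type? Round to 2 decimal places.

Type-c best response for Firm 2: q₂(c) = (67 − c) − q₁/2.
Firm 1 maximizes expected profit; its first-order condition is 67 − q₁ − (1/2)E[q₂] − 6 = 0.
Substituting E[q₂] and solving: E[c₂] = 9, so q₁ = (67 − 2·6 + 9)/(3/2) = 42.6667.
q₂(medium-cost) = (67 − 9 − (1/2)·42.6667) = 36.6667.

36.67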